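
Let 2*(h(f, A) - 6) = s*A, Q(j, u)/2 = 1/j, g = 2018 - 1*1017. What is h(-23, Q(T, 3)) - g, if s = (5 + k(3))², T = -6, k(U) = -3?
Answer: -2987/3 ≈ -995.67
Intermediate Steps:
s = 4 (s = (5 - 3)² = 2² = 4)
g = 1001 (g = 2018 - 1017 = 1001)
Q(j, u) = 2/j (Q(j, u) = 2*(1/j) = 2/j)
h(f, A) = 6 + 2*A (h(f, A) = 6 + (4*A)/2 = 6 + 2*A)
h(-23, Q(T, 3)) - g = (6 + 2*(2/(-6))) - 1*1001 = (6 + 2*(2*(-⅙))) - 1001 = (6 + 2*(-⅓)) - 1001 = (6 - ⅔) - 1001 = 16/3 - 1001 = -2987/3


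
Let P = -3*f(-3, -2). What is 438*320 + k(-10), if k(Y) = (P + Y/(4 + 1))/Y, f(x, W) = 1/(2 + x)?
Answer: 1401599/10 ≈ 1.4016e+5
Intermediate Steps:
P = 3 (P = -3/(2 - 3) = -3/(-1) = -3*(-1) = 3)
k(Y) = (3 + Y/5)/Y (k(Y) = (3 + Y/(4 + 1))/Y = (3 + Y/5)/Y)
438*320 + k(-10) = 438*320 + (⅕)*(15 - 10)/(-10) = 140160 + (⅕)*(-⅒)*5 = 140160 - ⅒ = 1401599/10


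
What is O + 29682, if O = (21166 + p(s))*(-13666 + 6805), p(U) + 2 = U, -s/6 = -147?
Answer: -151227924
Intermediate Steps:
s = 882 (s = -6*(-147) = 882)
p(U) = -2 + U
O = -151257606 (O = (21166 + (-2 + 882))*(-13666 + 6805) = (21166 + 880)*(-6861) = 22046*(-6861) = -151257606)
O + 29682 = -151257606 + 29682 = -151227924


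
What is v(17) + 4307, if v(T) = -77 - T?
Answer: 4213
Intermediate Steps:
v(17) + 4307 = (-77 - 1*17) + 4307 = (-77 - 17) + 4307 = -94 + 4307 = 4213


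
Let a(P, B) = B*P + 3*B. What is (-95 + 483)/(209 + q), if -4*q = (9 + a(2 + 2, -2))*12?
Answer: 97/56 ≈ 1.7321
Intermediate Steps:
a(P, B) = 3*B + B*P
q = 15 (q = -(9 - 2*(3 + (2 + 2)))*12/4 = -(9 - 2*(3 + 4))*12/4 = -(9 - 2*7)*12/4 = -(9 - 14)*12/4 = -(-5)*12/4 = -1/4*(-60) = 15)
(-95 + 483)/(209 + q) = (-95 + 483)/(209 + 15) = 388/224 = 388*(1/224) = 97/56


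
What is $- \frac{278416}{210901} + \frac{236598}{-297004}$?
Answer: $- \frac{66294710231}{31319220302} \approx -2.1167$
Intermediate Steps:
$- \frac{278416}{210901} + \frac{236598}{-297004} = \left(-278416\right) \frac{1}{210901} + 236598 \left(- \frac{1}{297004}\right) = - \frac{278416}{210901} - \frac{118299}{148502} = - \frac{66294710231}{31319220302}$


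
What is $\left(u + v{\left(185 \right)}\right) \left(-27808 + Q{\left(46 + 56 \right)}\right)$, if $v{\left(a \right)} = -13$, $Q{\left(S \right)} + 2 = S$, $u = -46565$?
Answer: $1290583224$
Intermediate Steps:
$Q{\left(S \right)} = -2 + S$
$\left(u + v{\left(185 \right)}\right) \left(-27808 + Q{\left(46 + 56 \right)}\right) = \left(-46565 - 13\right) \left(-27808 + \left(-2 + \left(46 + 56\right)\right)\right) = - 46578 \left(-27808 + \left(-2 + 102\right)\right) = - 46578 \left(-27808 + 100\right) = \left(-46578\right) \left(-27708\right) = 1290583224$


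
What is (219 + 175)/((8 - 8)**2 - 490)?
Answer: -197/245 ≈ -0.80408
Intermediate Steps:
(219 + 175)/((8 - 8)**2 - 490) = 394/(0**2 - 490) = 394/(0 - 490) = 394/(-490) = 394*(-1/490) = -197/245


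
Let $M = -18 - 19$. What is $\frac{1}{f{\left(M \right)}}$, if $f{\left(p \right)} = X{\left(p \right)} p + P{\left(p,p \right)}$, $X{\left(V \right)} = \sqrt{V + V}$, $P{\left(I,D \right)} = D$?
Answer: $\frac{i}{37 \left(\sqrt{74} - i\right)} \approx -0.00036036 + 0.0030999 i$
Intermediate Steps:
$X{\left(V \right)} = \sqrt{2} \sqrt{V}$ ($X{\left(V \right)} = \sqrt{2 V} = \sqrt{2} \sqrt{V}$)
$M = -37$
$f{\left(p \right)} = p + \sqrt{2} p^{\frac{3}{2}}$ ($f{\left(p \right)} = \sqrt{2} \sqrt{p} p + p = \sqrt{2} p^{\frac{3}{2}} + p = p + \sqrt{2} p^{\frac{3}{2}}$)
$\frac{1}{f{\left(M \right)}} = \frac{1}{-37 + \sqrt{2} \left(-37\right)^{\frac{3}{2}}} = \frac{1}{-37 + \sqrt{2} \left(- 37 i \sqrt{37}\right)} = \frac{1}{-37 - 37 i \sqrt{74}}$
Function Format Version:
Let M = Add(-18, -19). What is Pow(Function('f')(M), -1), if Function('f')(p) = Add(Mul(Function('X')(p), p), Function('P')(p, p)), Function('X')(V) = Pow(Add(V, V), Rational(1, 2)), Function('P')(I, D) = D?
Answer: Mul(Rational(1, 37), I, Pow(Add(Pow(74, Rational(1, 2)), Mul(-1, I)), -1)) ≈ Add(-0.00036036, Mul(0.0030999, I))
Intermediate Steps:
Function('X')(V) = Mul(Pow(2, Rational(1, 2)), Pow(V, Rational(1, 2))) (Function('X')(V) = Pow(Mul(2, V), Rational(1, 2)) = Mul(Pow(2, Rational(1, 2)), Pow(V, Rational(1, 2))))
M = -37
Function('f')(p) = Add(p, Mul(Pow(2, Rational(1, 2)), Pow(p, Rational(3, 2)))) (Function('f')(p) = Add(Mul(Mul(Pow(2, Rational(1, 2)), Pow(p, Rational(1, 2))), p), p) = Add(Mul(Pow(2, Rational(1, 2)), Pow(p, Rational(3, 2))), p) = Add(p, Mul(Pow(2, Rational(1, 2)), Pow(p, Rational(3, 2)))))
Pow(Function('f')(M), -1) = Pow(Add(-37, Mul(Pow(2, Rational(1, 2)), Pow(-37, Rational(3, 2)))), -1) = Pow(Add(-37, Mul(Pow(2, Rational(1, 2)), Mul(-37, I, Pow(37, Rational(1, 2))))), -1) = Pow(Add(-37, Mul(-37, I, Pow(74, Rational(1, 2)))), -1)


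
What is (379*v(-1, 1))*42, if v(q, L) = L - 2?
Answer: -15918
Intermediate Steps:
v(q, L) = -2 + L
(379*v(-1, 1))*42 = (379*(-2 + 1))*42 = (379*(-1))*42 = -379*42 = -15918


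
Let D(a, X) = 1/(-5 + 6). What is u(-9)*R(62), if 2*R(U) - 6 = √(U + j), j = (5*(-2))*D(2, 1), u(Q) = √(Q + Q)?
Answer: 3*I*√2*(3 + √13) ≈ 28.025*I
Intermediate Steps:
D(a, X) = 1 (D(a, X) = 1/1 = 1)
u(Q) = √2*√Q (u(Q) = √(2*Q) = √2*√Q)
j = -10 (j = (5*(-2))*1 = -10*1 = -10)
R(U) = 3 + √(-10 + U)/2 (R(U) = 3 + √(U - 10)/2 = 3 + √(-10 + U)/2)
u(-9)*R(62) = (√2*√(-9))*(3 + √(-10 + 62)/2) = (√2*(3*I))*(3 + √52/2) = (3*I*√2)*(3 + (2*√13)/2) = (3*I*√2)*(3 + √13) = 3*I*√2*(3 + √13)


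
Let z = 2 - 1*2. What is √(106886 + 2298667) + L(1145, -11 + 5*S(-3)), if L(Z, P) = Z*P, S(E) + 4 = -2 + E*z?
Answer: -46945 + √2405553 ≈ -45394.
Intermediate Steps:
z = 0 (z = 2 - 2 = 0)
S(E) = -6 (S(E) = -4 + (-2 + E*0) = -4 + (-2 + 0) = -4 - 2 = -6)
L(Z, P) = P*Z
√(106886 + 2298667) + L(1145, -11 + 5*S(-3)) = √(106886 + 2298667) + (-11 + 5*(-6))*1145 = √2405553 + (-11 - 30)*1145 = √2405553 - 41*1145 = √2405553 - 46945 = -46945 + √2405553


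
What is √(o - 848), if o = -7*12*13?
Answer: 2*I*√485 ≈ 44.045*I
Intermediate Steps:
o = -1092 (o = -84*13 = -1092)
√(o - 848) = √(-1092 - 848) = √(-1940) = 2*I*√485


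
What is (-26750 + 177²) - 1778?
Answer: 2801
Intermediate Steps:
(-26750 + 177²) - 1778 = (-26750 + 31329) - 1778 = 4579 - 1778 = 2801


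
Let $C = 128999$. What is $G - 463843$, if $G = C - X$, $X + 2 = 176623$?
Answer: $-511465$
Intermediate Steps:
$X = 176621$ ($X = -2 + 176623 = 176621$)
$G = -47622$ ($G = 128999 - 176621 = -47622$)
$G - 463843 = -47622 - 463843 = -511465$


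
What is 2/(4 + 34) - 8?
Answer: -151/19 ≈ -7.9474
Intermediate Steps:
2/(4 + 34) - 8 = 2/38 - 8 = 2*(1/38) - 8 = 1/19 - 8 = -151/19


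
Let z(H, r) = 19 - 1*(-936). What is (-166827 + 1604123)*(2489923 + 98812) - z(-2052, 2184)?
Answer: 3720778459605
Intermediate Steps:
z(H, r) = 955 (z(H, r) = 19 + 936 = 955)
(-166827 + 1604123)*(2489923 + 98812) - z(-2052, 2184) = (-166827 + 1604123)*(2489923 + 98812) - 1*955 = 1437296*2588735 - 955 = 3720778460560 - 955 = 3720778459605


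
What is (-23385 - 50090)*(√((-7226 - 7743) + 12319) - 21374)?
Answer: 1570454650 - 367375*I*√106 ≈ 1.5705e+9 - 3.7824e+6*I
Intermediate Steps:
(-23385 - 50090)*(√((-7226 - 7743) + 12319) - 21374) = -73475*(√(-14969 + 12319) - 21374) = -73475*(√(-2650) - 21374) = -73475*(5*I*√106 - 21374) = -73475*(-21374 + 5*I*√106) = 1570454650 - 367375*I*√106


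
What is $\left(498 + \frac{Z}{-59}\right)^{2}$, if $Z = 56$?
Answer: $\frac{860014276}{3481} \approx 2.4706 \cdot 10^{5}$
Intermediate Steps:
$\left(498 + \frac{Z}{-59}\right)^{2} = \left(498 + \frac{56}{-59}\right)^{2} = \left(498 + 56 \left(- \frac{1}{59}\right)\right)^{2} = \left(498 - \frac{56}{59}\right)^{2} = \left(\frac{29326}{59}\right)^{2} = \frac{860014276}{3481}$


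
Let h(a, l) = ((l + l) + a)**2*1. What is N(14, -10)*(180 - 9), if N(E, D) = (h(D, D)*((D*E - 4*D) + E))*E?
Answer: -185295600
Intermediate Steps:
h(a, l) = (a + 2*l)**2 (h(a, l) = (2*l + a)**2*1 = (a + 2*l)**2*1 = (a + 2*l)**2)
N(E, D) = 9*E*D**2*(E - 4*D + D*E) (N(E, D) = ((D + 2*D)**2*((D*E - 4*D) + E))*E = ((3*D)**2*((-4*D + D*E) + E))*E = ((9*D**2)*(E - 4*D + D*E))*E = (9*D**2*(E - 4*D + D*E))*E = 9*E*D**2*(E - 4*D + D*E))
N(14, -10)*(180 - 9) = (9*14*(-10)**2*(14 - 4*(-10) - 10*14))*(180 - 9) = (9*14*100*(14 + 40 - 140))*171 = (9*14*100*(-86))*171 = -1083600*171 = -185295600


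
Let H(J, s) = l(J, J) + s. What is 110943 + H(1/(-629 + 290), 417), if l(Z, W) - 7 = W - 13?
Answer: 37749005/339 ≈ 1.1135e+5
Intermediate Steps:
l(Z, W) = -6 + W (l(Z, W) = 7 + (W - 13) = 7 + (-13 + W) = -6 + W)
H(J, s) = -6 + J + s (H(J, s) = (-6 + J) + s = -6 + J + s)
110943 + H(1/(-629 + 290), 417) = 110943 + (-6 + 1/(-629 + 290) + 417) = 110943 + (-6 + 1/(-339) + 417) = 110943 + (-6 - 1/339 + 417) = 110943 + 139328/339 = 37749005/339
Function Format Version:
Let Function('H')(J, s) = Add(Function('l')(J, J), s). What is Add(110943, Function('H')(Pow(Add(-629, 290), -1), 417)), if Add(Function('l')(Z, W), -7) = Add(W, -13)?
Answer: Rational(37749005, 339) ≈ 1.1135e+5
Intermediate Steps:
Function('l')(Z, W) = Add(-6, W) (Function('l')(Z, W) = Add(7, Add(W, -13)) = Add(7, Add(-13, W)) = Add(-6, W))
Function('H')(J, s) = Add(-6, J, s) (Function('H')(J, s) = Add(Add(-6, J), s) = Add(-6, J, s))
Add(110943, Function('H')(Pow(Add(-629, 290), -1), 417)) = Add(110943, Add(-6, Pow(Add(-629, 290), -1), 417)) = Add(110943, Add(-6, Pow(-339, -1), 417)) = Add(110943, Add(-6, Rational(-1, 339), 417)) = Add(110943, Rational(139328, 339)) = Rational(37749005, 339)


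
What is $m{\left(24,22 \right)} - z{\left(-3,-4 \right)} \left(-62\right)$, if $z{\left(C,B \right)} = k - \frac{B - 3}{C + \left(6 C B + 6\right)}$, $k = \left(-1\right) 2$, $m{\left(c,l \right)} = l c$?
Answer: $\frac{30734}{75} \approx 409.79$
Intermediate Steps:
$m{\left(c,l \right)} = c l$
$k = -2$
$z{\left(C,B \right)} = -2 - \frac{-3 + B}{6 + C + 6 B C}$ ($z{\left(C,B \right)} = -2 - \frac{B - 3}{C + \left(6 C B + 6\right)} = -2 - \frac{-3 + B}{C + \left(6 B C + 6\right)} = -2 - \frac{-3 + B}{C + \left(6 + 6 B C\right)} = -2 - \frac{-3 + B}{6 + C + 6 B C}$)
$m{\left(24,22 \right)} - z{\left(-3,-4 \right)} \left(-62\right) = 24 \cdot 22 - \frac{-9 - -4 - -6 - \left(-48\right) \left(-3\right)}{6 - 3 + 6 \left(-4\right) \left(-3\right)} \left(-62\right) = 528 - \frac{-9 + 4 + 6 - 144}{6 - 3 + 72} \left(-62\right) = 528 - \frac{1}{75} \left(-143\right) \left(-62\right) = 528 - \left(- \frac{143}{75}\right) \left(-62\right) = 528 - \frac{8866}{75} = \frac{30734}{75}$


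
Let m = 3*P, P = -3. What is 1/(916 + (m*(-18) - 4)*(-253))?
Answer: -1/39058 ≈ -2.5603e-5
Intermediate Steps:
m = -9 (m = 3*(-3) = -9)
1/(916 + (m*(-18) - 4)*(-253)) = 1/(916 + (-9*(-18) - 4)*(-253)) = 1/(916 + (162 - 4)*(-253)) = 1/(916 + 158*(-253)) = 1/(916 - 39974) = 1/(-39058) = -1/39058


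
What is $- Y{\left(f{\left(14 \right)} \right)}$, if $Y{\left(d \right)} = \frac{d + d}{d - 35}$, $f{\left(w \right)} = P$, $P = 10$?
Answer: $\frac{4}{5} \approx 0.8$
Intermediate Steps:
$f{\left(w \right)} = 10$
$Y{\left(d \right)} = \frac{2 d}{-35 + d}$
$- Y{\left(f{\left(14 \right)} \right)} = - \frac{2 \cdot 10}{-35 + 10} = - \frac{2 \cdot 10}{-25} = - \frac{2 \cdot 10 \left(-1\right)}{25} = \left(-1\right) \left(- \frac{4}{5}\right) = \frac{4}{5}$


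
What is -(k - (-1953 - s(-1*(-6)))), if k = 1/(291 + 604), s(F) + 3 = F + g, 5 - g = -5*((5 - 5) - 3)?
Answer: -1741671/895 ≈ -1946.0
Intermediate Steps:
g = -10 (g = 5 - (-5)*((5 - 5) - 3) = 5 - (-5)*(0 - 3) = 5 - (-5)*(-3) = 5 - 1*15 = 5 - 15 = -10)
s(F) = -13 + F (s(F) = -3 + (F - 10) = -3 + (-10 + F) = -13 + F)
k = 1/895 ≈ 0.0011173
-(k - (-1953 - s(-1*(-6)))) = -(1/895 - (-1953 - (-13 - 1*(-6)))) = -(1/895 - (-1953 - (-13 + 6))) = -(1/895 - (-1953 - 1*(-7))) = -(1/895 - (-1953 + 7)) = -(1/895 - 1*(-1946)) = -(1/895 + 1946) = -1*1741671/895 = -1741671/895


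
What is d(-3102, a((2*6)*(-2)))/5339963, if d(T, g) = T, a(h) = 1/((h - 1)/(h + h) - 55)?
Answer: -3102/5339963 ≈ -0.00058090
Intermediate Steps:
a(h) = 1/(-55 + (-1 + h)/(2*h)) (a(h) = 1/((-1 + h)/((2*h)) - 55) = 1/((-1 + h)*(1/(2*h)) - 55) = 1/((-1 + h)/(2*h) - 55) = 1/(-55 + (-1 + h)/(2*h)))
d(-3102, a((2*6)*(-2)))/5339963 = -3102/5339963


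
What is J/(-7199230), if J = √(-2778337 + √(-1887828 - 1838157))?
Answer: -√(-2778337 + I*√3725985)/7199230 ≈ -8.0429e-8 - 0.00023153*I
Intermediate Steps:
J = √(-2778337 + I*√3725985) (J = √(-2778337 + √(-3725985)) = √(-2778337 + I*√3725985) ≈ 0.579 + 1666.8*I)
J/(-7199230) = √(-2778337 + I*√3725985)/(-7199230) = √(-2778337 + I*√3725985)*(-1/7199230) = -√(-2778337 + I*√3725985)/7199230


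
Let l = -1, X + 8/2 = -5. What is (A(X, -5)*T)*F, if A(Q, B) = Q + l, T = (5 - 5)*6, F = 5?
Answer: 0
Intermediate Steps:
X = -9 (X = -4 - 5 = -9)
T = 0 (T = 0*6 = 0)
A(Q, B) = -1 + Q (A(Q, B) = Q - 1 = -1 + Q)
(A(X, -5)*T)*F = ((-1 - 9)*0)*5 = -10*0*5 = 0*5 = 0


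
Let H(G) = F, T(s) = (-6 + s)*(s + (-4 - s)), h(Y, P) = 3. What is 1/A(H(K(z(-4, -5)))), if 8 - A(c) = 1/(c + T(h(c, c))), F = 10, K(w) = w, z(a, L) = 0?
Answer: 22/175 ≈ 0.12571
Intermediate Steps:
T(s) = 24 - 4*s (T(s) = (-6 + s)*(-4) = 24 - 4*s)
H(G) = 10
A(c) = 8 - 1/(12 + c) (A(c) = 8 - 1/(c + (24 - 4*3)) = 8 - 1/(c + (24 - 12)) = 8 - 1/(c + 12) = 8 - 1/(12 + c))
1/A(H(K(z(-4, -5)))) = 1/((95 + 8*10)/(12 + 10)) = 1/((95 + 80)/22) = 1/((1/22)*175) = 1/(175/22) = 22/175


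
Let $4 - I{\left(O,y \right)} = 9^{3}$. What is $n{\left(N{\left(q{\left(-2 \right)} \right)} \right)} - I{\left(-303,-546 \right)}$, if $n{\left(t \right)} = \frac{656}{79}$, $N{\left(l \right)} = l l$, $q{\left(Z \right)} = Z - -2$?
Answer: $\frac{57931}{79} \approx 733.3$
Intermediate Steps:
$q{\left(Z \right)} = 2 + Z$ ($q{\left(Z \right)} = Z + 2 = 2 + Z$)
$I{\left(O,y \right)} = -725$ ($I{\left(O,y \right)} = 4 - 9^{3} = 4 - 729 = -725$)
$N{\left(l \right)} = l^{2}$
$n{\left(t \right)} = \frac{656}{79}$ ($n{\left(t \right)} = 656 \cdot \frac{1}{79} = \frac{656}{79}$)
$n{\left(N{\left(q{\left(-2 \right)} \right)} \right)} - I{\left(-303,-546 \right)} = \frac{656}{79} - -725 = \frac{656}{79} + 725 = \frac{57931}{79}$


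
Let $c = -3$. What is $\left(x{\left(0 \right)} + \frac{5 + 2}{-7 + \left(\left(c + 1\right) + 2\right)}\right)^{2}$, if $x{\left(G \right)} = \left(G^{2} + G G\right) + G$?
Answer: $1$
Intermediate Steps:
$x{\left(G \right)} = G + 2 G^{2}$ ($x{\left(G \right)} = \left(G^{2} + G^{2}\right) + G = 2 G^{2} + G = G + 2 G^{2}$)
$\left(x{\left(0 \right)} + \frac{5 + 2}{-7 + \left(\left(c + 1\right) + 2\right)}\right)^{2} = \left(0 \left(1 + 2 \cdot 0\right) + \frac{5 + 2}{-7 + \left(\left(-3 + 1\right) + 2\right)}\right)^{2} = \left(0 \left(1 + 0\right) + \frac{7}{-7 + \left(-2 + 2\right)}\right)^{2} = \left(0 \cdot 1 + \frac{7}{-7 + 0}\right)^{2} = \left(0 + \frac{7}{-7}\right)^{2} = \left(0 + 7 \left(- \frac{1}{7}\right)\right)^{2} = \left(0 - 1\right)^{2} = \left(-1\right)^{2} = 1$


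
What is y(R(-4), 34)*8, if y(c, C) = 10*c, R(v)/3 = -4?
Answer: -960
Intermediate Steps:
R(v) = -12 (R(v) = 3*(-4) = -12)
y(R(-4), 34)*8 = (10*(-12))*8 = -120*8 = -960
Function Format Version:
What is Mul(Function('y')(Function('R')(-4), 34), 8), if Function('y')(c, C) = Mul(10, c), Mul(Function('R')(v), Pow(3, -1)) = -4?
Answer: -960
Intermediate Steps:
Function('R')(v) = -12 (Function('R')(v) = Mul(3, -4) = -12)
Mul(Function('y')(Function('R')(-4), 34), 8) = Mul(Mul(10, -12), 8) = Mul(-120, 8) = -960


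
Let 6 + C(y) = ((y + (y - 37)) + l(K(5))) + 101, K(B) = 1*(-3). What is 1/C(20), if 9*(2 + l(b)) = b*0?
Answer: 1/96 ≈ 0.010417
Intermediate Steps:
K(B) = -3
l(b) = -2 (l(b) = -2 + (b*0)/9 = -2 + (⅑)*0 = -2 + 0 = -2)
C(y) = 56 + 2*y (C(y) = -6 + (((y + (y - 37)) - 2) + 101) = -6 + (((y + (-37 + y)) - 2) + 101) = -6 + (((-37 + 2*y) - 2) + 101) = -6 + ((-39 + 2*y) + 101) = -6 + (62 + 2*y) = 56 + 2*y)
1/C(20) = 1/(56 + 2*20) = 1/(56 + 40) = 1/96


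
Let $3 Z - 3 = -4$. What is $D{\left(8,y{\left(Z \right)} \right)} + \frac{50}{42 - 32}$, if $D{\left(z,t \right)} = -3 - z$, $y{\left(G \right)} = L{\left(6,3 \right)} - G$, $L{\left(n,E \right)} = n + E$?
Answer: $-6$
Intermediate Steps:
$Z = - \frac{1}{3}$ ($Z = 1 + \frac{1}{3} \left(-4\right) = 1 - \frac{4}{3} = - \frac{1}{3} \approx -0.33333$)
$L{\left(n,E \right)} = E + n$
$y{\left(G \right)} = 9 - G$ ($y{\left(G \right)} = \left(3 + 6\right) - G = 9 - G$)
$D{\left(8,y{\left(Z \right)} \right)} + \frac{50}{42 - 32} = \left(-3 - 8\right) + \frac{50}{42 - 32} = \left(-3 - 8\right) + \frac{50}{10} = -11 + 50 \cdot \frac{1}{10} = -11 + 5 = -6$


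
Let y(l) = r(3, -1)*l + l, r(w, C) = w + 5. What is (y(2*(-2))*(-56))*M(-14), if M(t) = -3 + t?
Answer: -34272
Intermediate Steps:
r(w, C) = 5 + w
y(l) = 9*l (y(l) = (5 + 3)*l + l = 8*l + l = 9*l)
(y(2*(-2))*(-56))*M(-14) = ((9*(2*(-2)))*(-56))*(-3 - 14) = ((9*(-4))*(-56))*(-17) = -36*(-56)*(-17) = 2016*(-17) = -34272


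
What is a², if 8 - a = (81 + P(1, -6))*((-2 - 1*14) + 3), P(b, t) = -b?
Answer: 1098304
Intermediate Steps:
a = 1048 (a = 8 - (81 - 1*1)*((-2 - 1*14) + 3) = 8 - (81 - 1)*((-2 - 14) + 3) = 8 - 80*(-16 + 3) = 8 - 80*(-13) = 8 - 1*(-1040) = 8 + 1040 = 1048)
a² = 1048² = 1098304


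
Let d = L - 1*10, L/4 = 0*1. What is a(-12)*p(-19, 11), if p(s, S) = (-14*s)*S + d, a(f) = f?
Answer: -34992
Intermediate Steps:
L = 0 (L = 4*(0*1) = 4*0 = 0)
d = -10 (d = 0 - 1*10 = 0 - 10 = -10)
p(s, S) = -10 - 14*S*s (p(s, S) = (-14*s)*S - 10 = -14*S*s - 10 = -10 - 14*S*s)
a(-12)*p(-19, 11) = -12*(-10 - 14*11*(-19)) = -12*(-10 + 2926) = -12*2916 = -34992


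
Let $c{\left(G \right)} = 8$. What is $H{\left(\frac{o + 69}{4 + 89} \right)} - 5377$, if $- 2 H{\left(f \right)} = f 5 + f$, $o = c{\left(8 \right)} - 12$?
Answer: $- \frac{166752}{31} \approx -5379.1$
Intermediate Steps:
$o = -4$ ($o = 8 - 12 = -4$)
$H{\left(f \right)} = - 3 f$ ($H{\left(f \right)} = - \frac{f 5 + f}{2} = - \frac{5 f + f}{2} = - \frac{6 f}{2} = - 3 f$)
$H{\left(\frac{o + 69}{4 + 89} \right)} - 5377 = - 3 \frac{-4 + 69}{4 + 89} - 5377 = - 3 \cdot \frac{65}{93} - 5377 = - 3 \cdot 65 \cdot \frac{1}{93} - 5377 = \left(-3\right) \frac{65}{93} - 5377 = - \frac{65}{31} - 5377 = - \frac{166752}{31}$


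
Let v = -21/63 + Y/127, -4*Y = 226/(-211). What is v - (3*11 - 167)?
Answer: 21491533/160782 ≈ 133.67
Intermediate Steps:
Y = 113/422 (Y = -113/(2*(-211)) = -113*(-1)/(2*211) = -1/4*(-226/211) = 113/422 ≈ 0.26777)
v = -53255/160782 (v = -21/63 + (113/422)/127 = -21*1/63 + (113/422)*(1/127) = -1/3 + 113/53594 = -53255/160782 ≈ -0.33122)
v - (3*11 - 167) = -53255/160782 - (3*11 - 167) = -53255/160782 - (33 - 167) = -53255/160782 - 1*(-134) = -53255/160782 + 134 = 21491533/160782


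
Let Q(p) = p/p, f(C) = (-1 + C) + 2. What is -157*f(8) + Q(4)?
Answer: -1412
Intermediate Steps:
f(C) = 1 + C
Q(p) = 1
-157*f(8) + Q(4) = -157*(1 + 8) + 1 = -157*9 + 1 = -1413 + 1 = -1412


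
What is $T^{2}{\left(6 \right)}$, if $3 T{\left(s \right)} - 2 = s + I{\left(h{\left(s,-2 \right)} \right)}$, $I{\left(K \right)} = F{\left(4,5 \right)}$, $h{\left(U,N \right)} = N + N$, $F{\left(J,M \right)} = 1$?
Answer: $9$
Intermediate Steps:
$h{\left(U,N \right)} = 2 N$
$I{\left(K \right)} = 1$
$T{\left(s \right)} = 1 + \frac{s}{3}$ ($T{\left(s \right)} = \frac{2}{3} + \frac{s + 1}{3} = \frac{2}{3} + \frac{1 + s}{3} = \frac{2}{3} + \left(\frac{1}{3} + \frac{s}{3}\right) = 1 + \frac{s}{3}$)
$T^{2}{\left(6 \right)} = \left(1 + \frac{1}{3} \cdot 6\right)^{2} = \left(1 + 2\right)^{2} = 3^{2} = 9$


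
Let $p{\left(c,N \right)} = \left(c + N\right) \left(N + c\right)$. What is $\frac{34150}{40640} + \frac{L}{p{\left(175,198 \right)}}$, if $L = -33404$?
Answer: $\frac{339371679}{565420256} \approx 0.60021$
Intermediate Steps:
$p{\left(c,N \right)} = \left(N + c\right)^{2}$ ($p{\left(c,N \right)} = \left(N + c\right) \left(N + c\right) = \left(N + c\right)^{2}$)
$\frac{34150}{40640} + \frac{L}{p{\left(175,198 \right)}} = \frac{34150}{40640} - \frac{33404}{\left(198 + 175\right)^{2}} = 34150 \cdot \frac{1}{40640} - \frac{33404}{373^{2}} = \frac{3415}{4064} - \frac{33404}{139129} = \frac{339371679}{565420256}$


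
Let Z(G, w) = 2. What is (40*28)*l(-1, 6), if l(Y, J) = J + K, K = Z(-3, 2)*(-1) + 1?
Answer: 5600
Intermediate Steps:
K = -1 (K = 2*(-1) + 1 = -2 + 1 = -1)
l(Y, J) = -1 + J (l(Y, J) = J - 1 = -1 + J)
(40*28)*l(-1, 6) = (40*28)*(-1 + 6) = 1120*5 = 5600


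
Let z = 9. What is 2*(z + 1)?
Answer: 20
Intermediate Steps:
2*(z + 1) = 2*(9 + 1) = 2*10 = 20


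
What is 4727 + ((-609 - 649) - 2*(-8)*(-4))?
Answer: 3405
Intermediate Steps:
4727 + ((-609 - 649) - 2*(-8)*(-4)) = 4727 + (-1258 + 16*(-4)) = 4727 + (-1258 - 64) = 4727 - 1322 = 3405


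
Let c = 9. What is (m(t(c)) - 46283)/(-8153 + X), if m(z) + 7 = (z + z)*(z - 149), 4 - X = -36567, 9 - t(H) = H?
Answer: -23145/14209 ≈ -1.6289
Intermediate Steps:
t(H) = 9 - H
X = 36571 (X = 4 - 1*(-36567) = 4 + 36567 = 36571)
m(z) = -7 + 2*z*(-149 + z) (m(z) = -7 + (z + z)*(z - 149) = -7 + (2*z)*(-149 + z) = -7 + 2*z*(-149 + z))
(m(t(c)) - 46283)/(-8153 + X) = ((-7 - 298*(9 - 1*9) + 2*(9 - 1*9)**2) - 46283)/(-8153 + 36571) = ((-7 - 298*(9 - 9) + 2*(9 - 9)**2) - 46283)/28418 = ((-7 - 298*0 + 2*0**2) - 46283)*(1/28418) = ((-7 + 0 + 2*0) - 46283)*(1/28418) = ((-7 + 0 + 0) - 46283)*(1/28418) = (-7 - 46283)*(1/28418) = -46290*1/28418 = -23145/14209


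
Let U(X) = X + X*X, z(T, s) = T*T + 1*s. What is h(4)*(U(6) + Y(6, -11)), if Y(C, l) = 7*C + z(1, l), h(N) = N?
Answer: 296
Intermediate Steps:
z(T, s) = s + T² (z(T, s) = T² + s = s + T²)
U(X) = X + X²
Y(C, l) = 1 + l + 7*C (Y(C, l) = 7*C + (l + 1²) = 7*C + (l + 1) = 7*C + (1 + l) = 1 + l + 7*C)
h(4)*(U(6) + Y(6, -11)) = 4*(6*(1 + 6) + (1 - 11 + 7*6)) = 4*(6*7 + (1 - 11 + 42)) = 4*(42 + 32) = 4*74 = 296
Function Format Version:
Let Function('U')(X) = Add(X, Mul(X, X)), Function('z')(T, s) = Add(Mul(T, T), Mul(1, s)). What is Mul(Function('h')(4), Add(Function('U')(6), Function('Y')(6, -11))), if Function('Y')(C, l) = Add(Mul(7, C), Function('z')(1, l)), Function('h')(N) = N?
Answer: 296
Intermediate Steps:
Function('z')(T, s) = Add(s, Pow(T, 2)) (Function('z')(T, s) = Add(Pow(T, 2), s) = Add(s, Pow(T, 2)))
Function('U')(X) = Add(X, Pow(X, 2))
Function('Y')(C, l) = Add(1, l, Mul(7, C)) (Function('Y')(C, l) = Add(Mul(7, C), Add(l, Pow(1, 2))) = Add(Mul(7, C), Add(l, 1)) = Add(Mul(7, C), Add(1, l)) = Add(1, l, Mul(7, C)))
Mul(Function('h')(4), Add(Function('U')(6), Function('Y')(6, -11))) = Mul(4, Add(Mul(6, Add(1, 6)), Add(1, -11, Mul(7, 6)))) = Mul(4, Add(Mul(6, 7), Add(1, -11, 42))) = Mul(4, Add(42, 32)) = Mul(4, 74) = 296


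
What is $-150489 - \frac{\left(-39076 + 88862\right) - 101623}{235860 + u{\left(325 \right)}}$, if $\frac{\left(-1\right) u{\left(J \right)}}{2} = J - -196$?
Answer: $- \frac{35337474165}{234818} \approx -1.5049 \cdot 10^{5}$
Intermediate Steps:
$u{\left(J \right)} = -392 - 2 J$ ($u{\left(J \right)} = - 2 \left(J - -196\right) = - 2 \left(J + 196\right) = - 2 \left(196 + J\right) = -392 - 2 J$)
$-150489 - \frac{\left(-39076 + 88862\right) - 101623}{235860 + u{\left(325 \right)}} = -150489 - \frac{\left(-39076 + 88862\right) - 101623}{235860 - 1042} = -150489 - \frac{49786 - 101623}{235860 - 1042} = -150489 - - \frac{51837}{235860 - 1042} = -150489 - - \frac{51837}{234818} = -150489 + \frac{51837}{234818} = - \frac{35337474165}{234818}$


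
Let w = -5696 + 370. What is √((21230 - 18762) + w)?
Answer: I*√2858 ≈ 53.46*I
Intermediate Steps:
w = -5326
√((21230 - 18762) + w) = √((21230 - 18762) - 5326) = √(2468 - 5326) = √(-2858) = I*√2858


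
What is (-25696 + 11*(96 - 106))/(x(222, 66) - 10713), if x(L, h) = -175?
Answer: 12903/5444 ≈ 2.3701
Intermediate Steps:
(-25696 + 11*(96 - 106))/(x(222, 66) - 10713) = (-25696 + 11*(96 - 106))/(-175 - 10713) = (-25696 + 11*(-10))/(-10888) = (-25696 - 110)*(-1/10888) = -25806*(-1/10888) = 12903/5444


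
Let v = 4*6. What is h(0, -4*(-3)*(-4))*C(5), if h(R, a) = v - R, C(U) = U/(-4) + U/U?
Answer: -6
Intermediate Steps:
C(U) = 1 - U/4 (C(U) = U*(-¼) + 1 = -U/4 + 1 = 1 - U/4)
v = 24
h(R, a) = 24 - R
h(0, -4*(-3)*(-4))*C(5) = (24 - 1*0)*(1 - ¼*5) = (24 + 0)*(1 - 5/4) = 24*(-¼) = -6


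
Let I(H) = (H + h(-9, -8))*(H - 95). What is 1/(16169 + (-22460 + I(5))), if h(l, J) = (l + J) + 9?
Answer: -1/6021 ≈ -0.00016609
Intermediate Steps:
h(l, J) = 9 + J + l (h(l, J) = (J + l) + 9 = 9 + J + l)
I(H) = (-95 + H)*(-8 + H) (I(H) = (H + (9 - 8 - 9))*(H - 95) = (H - 8)*(-95 + H) = (-8 + H)*(-95 + H) = (-95 + H)*(-8 + H))
1/(16169 + (-22460 + I(5))) = 1/(16169 + (-22460 + (760 + 5**2 - 103*5))) = 1/(16169 + (-22460 + (760 + 25 - 515))) = 1/(16169 + (-22460 + 270)) = 1/(16169 - 22190) = 1/(-6021) = -1/6021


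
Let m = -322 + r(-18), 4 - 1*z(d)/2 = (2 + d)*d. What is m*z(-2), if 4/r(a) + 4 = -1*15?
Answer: -48976/19 ≈ -2577.7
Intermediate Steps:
r(a) = -4/19 (r(a) = 4/(-4 - 1*15) = 4/(-4 - 15) = 4/(-19) = 4*(-1/19) = -4/19)
z(d) = 8 - 2*d*(2 + d) (z(d) = 8 - 2*(2 + d)*d = 8 - 2*d*(2 + d))
m = -6122/19 (m = -322 - 4/19 = -6122/19 ≈ -322.21)
m*z(-2) = -6122*(8 - 4*(-2) - 2*(-2)**2)/19 = -6122*(8 + 8 - 2*4)/19 = -6122*(8 + 8 - 8)/19 = -6122/19*8 = -48976/19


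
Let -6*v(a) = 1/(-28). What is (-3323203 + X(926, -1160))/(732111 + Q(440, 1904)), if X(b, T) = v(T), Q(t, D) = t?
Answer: -558298103/123068568 ≈ -4.5365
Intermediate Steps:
v(a) = 1/168 (v(a) = -⅙/(-28) = -⅙*(-1/28) = 1/168)
X(b, T) = 1/168
(-3323203 + X(926, -1160))/(732111 + Q(440, 1904)) = (-3323203 + 1/168)/(732111 + 440) = -558298103/168/732551 = -558298103/168*1/732551 = -558298103/123068568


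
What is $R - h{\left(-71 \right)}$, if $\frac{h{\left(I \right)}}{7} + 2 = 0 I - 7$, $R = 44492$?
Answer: $44555$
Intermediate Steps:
$h{\left(I \right)} = -63$ ($h{\left(I \right)} = -14 + 7 \left(0 I - 7\right) = -14 + 7 \left(0 - 7\right) = -14 + 7 \left(-7\right) = -14 - 49 = -63$)
$R - h{\left(-71 \right)} = 44492 - -63 = 44492 + 63 = 44555$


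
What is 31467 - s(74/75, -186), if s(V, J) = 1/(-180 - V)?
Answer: 427133133/13574 ≈ 31467.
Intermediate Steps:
31467 - s(74/75, -186) = 31467 - (-1)/(180 + 74/75) = 31467 - (-1)/13574/75 = 31467 - (-1)*75/13574 = 31467 - 1*(-75/13574) = 31467 + 75/13574 = 427133133/13574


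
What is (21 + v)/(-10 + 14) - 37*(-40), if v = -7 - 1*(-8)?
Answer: 2971/2 ≈ 1485.5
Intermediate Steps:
v = 1 (v = -7 + 8 = 1)
(21 + v)/(-10 + 14) - 37*(-40) = (21 + 1)/(-10 + 14) - 37*(-40) = 22/4 + 1480 = 22*(¼) + 1480 = 11/2 + 1480 = 2971/2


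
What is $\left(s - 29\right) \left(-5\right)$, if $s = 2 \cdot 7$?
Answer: $75$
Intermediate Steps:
$s = 14$
$\left(s - 29\right) \left(-5\right) = \left(14 - 29\right) \left(-5\right) = \left(-15\right) \left(-5\right) = 75$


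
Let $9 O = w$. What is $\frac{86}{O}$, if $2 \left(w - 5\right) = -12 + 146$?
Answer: $\frac{43}{4} \approx 10.75$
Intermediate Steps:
$w = 72$ ($w = 5 + \frac{-12 + 146}{2} = 5 + \frac{1}{2} \cdot 134 = 5 + 67 = 72$)
$O = 8$ ($O = \frac{1}{9} \cdot 72 = 8$)
$\frac{86}{O} = \frac{86}{8} = 86 \cdot \frac{1}{8} = \frac{43}{4}$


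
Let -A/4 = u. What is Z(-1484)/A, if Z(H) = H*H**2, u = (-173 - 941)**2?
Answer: 204259244/310249 ≈ 658.37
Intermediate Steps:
u = 1240996 (u = (-1114)**2 = 1240996)
A = -4963984 (A = -4*1240996 = -4963984)
Z(H) = H**3
Z(-1484)/A = (-1484)**3/(-4963984) = -3268147904*(-1/4963984) = 204259244/310249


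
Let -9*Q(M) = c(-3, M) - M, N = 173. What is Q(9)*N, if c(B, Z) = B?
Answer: 692/3 ≈ 230.67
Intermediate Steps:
Q(M) = ⅓ + M/9 (Q(M) = -(-3 - M)/9 = ⅓ + M/9)
Q(9)*N = (⅓ + (⅑)*9)*173 = (⅓ + 1)*173 = (4/3)*173 = 692/3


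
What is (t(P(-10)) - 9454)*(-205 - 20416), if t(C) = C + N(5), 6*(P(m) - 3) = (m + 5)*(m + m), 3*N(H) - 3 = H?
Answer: 583471195/3 ≈ 1.9449e+8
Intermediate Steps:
N(H) = 1 + H/3
P(m) = 3 + m*(5 + m)/3 (P(m) = 3 + ((m + 5)*(m + m))/6 = 3 + ((5 + m)*(2*m))/6 = 3 + (2*m*(5 + m))/6 = 3 + m*(5 + m)/3)
t(C) = 8/3 + C (t(C) = C + (1 + (1/3)*5) = C + (1 + 5/3) = C + 8/3 = 8/3 + C)
(t(P(-10)) - 9454)*(-205 - 20416) = ((8/3 + (3 + (1/3)*(-10)**2 + (5/3)*(-10))) - 9454)*(-205 - 20416) = ((8/3 + (3 + (1/3)*100 - 50/3)) - 9454)*(-20621) = ((8/3 + (3 + 100/3 - 50/3)) - 9454)*(-20621) = ((8/3 + 59/3) - 9454)*(-20621) = (67/3 - 9454)*(-20621) = -28295/3*(-20621) = 583471195/3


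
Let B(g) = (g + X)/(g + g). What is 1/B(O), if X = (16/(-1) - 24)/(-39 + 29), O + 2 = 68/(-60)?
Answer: -94/13 ≈ -7.2308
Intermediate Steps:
O = -47/15 (O = -2 + 68/(-60) = -2 + 68*(-1/60) = -2 - 17/15 = -47/15 ≈ -3.1333)
X = 4 (X = (16*(-1) - 24)/(-10) = (-16 - 24)*(-⅒) = -40*(-⅒) = 4)
B(g) = (4 + g)/(2*g) (B(g) = (g + 4)/(g + g) = (4 + g)/((2*g)) = (4 + g)*(1/(2*g)) = (4 + g)/(2*g))
1/B(O) = 1/((4 - 47/15)/(2*(-47/15))) = 1/((½)*(-15/47)*(13/15)) = 1/(-13/94) = -94/13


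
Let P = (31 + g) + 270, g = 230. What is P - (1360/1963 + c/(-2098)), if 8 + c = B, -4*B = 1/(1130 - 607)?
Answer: 4568902078157/8615638408 ≈ 530.30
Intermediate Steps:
B = -1/2092 (B = -1/(4*(1130 - 607)) = -1/4/523 = -1/4*1/523 = -1/2092 ≈ -0.00047801)
c = -16737/2092 (c = -8 - 1/2092 = -16737/2092 ≈ -8.0005)
P = 531 (P = (31 + 230) + 270 = 261 + 270 = 531)
P - (1360/1963 + c/(-2098)) = 531 - (1360/1963 - 16737/2092/(-2098)) = 531 - (1360*(1/1963) - 16737/2092*(-1/2098)) = 531 - (1360/1963 + 16737/4389016) = 531 - 1*6001916491/8615638408 = 531 - 6001916491/8615638408 = 4568902078157/8615638408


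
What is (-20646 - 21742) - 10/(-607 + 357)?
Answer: -1059699/25 ≈ -42388.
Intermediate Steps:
(-20646 - 21742) - 10/(-607 + 357) = -42388 - 10/(-250) = -42388 - 10*(-1)/250 = -42388 - 1*(-1/25) = -42388 + 1/25 = -1059699/25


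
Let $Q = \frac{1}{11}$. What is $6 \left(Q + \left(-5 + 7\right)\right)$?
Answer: $\frac{138}{11} \approx 12.545$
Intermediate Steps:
$Q = \frac{1}{11} \approx 0.090909$
$6 \left(Q + \left(-5 + 7\right)\right) = 6 \left(\frac{1}{11} + \left(-5 + 7\right)\right) = 6 \left(\frac{1}{11} + 2\right) = 6 \cdot \frac{23}{11} = \frac{138}{11}$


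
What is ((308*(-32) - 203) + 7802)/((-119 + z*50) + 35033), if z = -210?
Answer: -2257/24414 ≈ -0.092447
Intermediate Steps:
((308*(-32) - 203) + 7802)/((-119 + z*50) + 35033) = ((308*(-32) - 203) + 7802)/((-119 - 210*50) + 35033) = ((-9856 - 203) + 7802)/((-119 - 10500) + 35033) = (-10059 + 7802)/(-10619 + 35033) = -2257/24414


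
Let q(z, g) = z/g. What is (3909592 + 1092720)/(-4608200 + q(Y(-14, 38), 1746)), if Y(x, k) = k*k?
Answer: -2183509188/2011478939 ≈ -1.0855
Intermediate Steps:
Y(x, k) = k²
(3909592 + 1092720)/(-4608200 + q(Y(-14, 38), 1746)) = (3909592 + 1092720)/(-4608200 + 38²/1746) = 5002312/(-4608200 + 1444*(1/1746)) = 5002312/(-4608200 + 722/873) = 5002312/(-4022957878/873) = 5002312*(-873/4022957878) = -2183509188/2011478939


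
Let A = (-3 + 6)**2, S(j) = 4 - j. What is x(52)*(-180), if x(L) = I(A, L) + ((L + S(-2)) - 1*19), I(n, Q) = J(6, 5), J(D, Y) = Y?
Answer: -7920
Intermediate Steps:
A = 9 (A = 3**2 = 9)
I(n, Q) = 5
x(L) = -8 + L (x(L) = 5 + ((L + (4 - 1*(-2))) - 1*19) = 5 + ((L + (4 + 2)) - 19) = 5 + ((L + 6) - 19) = 5 + ((6 + L) - 19) = 5 + (-13 + L) = -8 + L)
x(52)*(-180) = (-8 + 52)*(-180) = 44*(-180) = -7920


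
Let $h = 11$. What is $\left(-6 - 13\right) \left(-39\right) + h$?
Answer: $752$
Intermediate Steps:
$\left(-6 - 13\right) \left(-39\right) + h = \left(-6 - 13\right) \left(-39\right) + 11 = \left(-19\right) \left(-39\right) + 11 = 741 + 11 = 752$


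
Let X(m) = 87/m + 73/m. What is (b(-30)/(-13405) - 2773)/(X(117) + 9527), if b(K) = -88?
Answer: -4349121309/14944148695 ≈ -0.29103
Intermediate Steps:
X(m) = 160/m
(b(-30)/(-13405) - 2773)/(X(117) + 9527) = (-88/(-13405) - 2773)/(160/117 + 9527) = (-88*(-1/13405) - 2773)/(160*(1/117) + 9527) = (88/13405 - 2773)/(160/117 + 9527) = -37171977/(13405*1114819/117) = -37171977/13405*117/1114819 = -4349121309/14944148695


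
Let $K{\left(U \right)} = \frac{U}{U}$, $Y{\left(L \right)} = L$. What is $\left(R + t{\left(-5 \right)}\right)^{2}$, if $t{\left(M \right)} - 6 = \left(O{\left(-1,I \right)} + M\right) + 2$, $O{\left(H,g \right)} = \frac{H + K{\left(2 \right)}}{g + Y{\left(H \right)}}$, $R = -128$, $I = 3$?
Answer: $15625$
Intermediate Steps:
$K{\left(U \right)} = 1$
$O{\left(H,g \right)} = \frac{1 + H}{H + g}$ ($O{\left(H,g \right)} = \frac{H + 1}{g + H} = \frac{1 + H}{H + g}$)
$t{\left(M \right)} = 8 + M$ ($t{\left(M \right)} = 6 + \left(\left(\frac{1 - 1}{-1 + 3} + M\right) + 2\right) = 6 + \left(\left(\frac{1}{2} \cdot 0 + M\right) + 2\right) = 6 + \left(\left(0 + M\right) + 2\right) = 6 + \left(M + 2\right) = 6 + \left(2 + M\right) = 8 + M$)
$\left(R + t{\left(-5 \right)}\right)^{2} = \left(-128 + \left(8 - 5\right)\right)^{2} = \left(-128 + 3\right)^{2} = \left(-125\right)^{2} = 15625$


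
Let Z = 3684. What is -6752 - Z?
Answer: -10436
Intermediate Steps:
-6752 - Z = -6752 - 1*3684 = -6752 - 3684 = -10436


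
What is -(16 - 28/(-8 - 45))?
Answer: -876/53 ≈ -16.528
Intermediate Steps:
-(16 - 28/(-8 - 45)) = -(16 - 28/(-53)) = -(16 - 28*(-1/53)) = -(16 + 28/53) = -1*876/53 = -876/53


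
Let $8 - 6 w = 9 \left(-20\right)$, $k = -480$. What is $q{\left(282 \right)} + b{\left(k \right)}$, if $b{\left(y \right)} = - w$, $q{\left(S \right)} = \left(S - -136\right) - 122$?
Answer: $\frac{794}{3} \approx 264.67$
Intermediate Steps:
$w = \frac{94}{3}$ ($w = \frac{4}{3} - \frac{9 \left(-20\right)}{6} = \frac{4}{3} - -30 = \frac{4}{3} + 30 = \frac{94}{3} \approx 31.333$)
$q{\left(S \right)} = 14 + S$ ($q{\left(S \right)} = \left(S + 136\right) - 122 = \left(136 + S\right) - 122 = 14 + S$)
$b{\left(y \right)} = - \frac{94}{3}$ ($b{\left(y \right)} = \left(-1\right) \frac{94}{3} = - \frac{94}{3}$)
$q{\left(282 \right)} + b{\left(k \right)} = \left(14 + 282\right) - \frac{94}{3} = 296 - \frac{94}{3} = \frac{794}{3}$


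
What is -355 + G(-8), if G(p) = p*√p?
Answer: -355 - 16*I*√2 ≈ -355.0 - 22.627*I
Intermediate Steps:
G(p) = p^(3/2)
-355 + G(-8) = -355 + (-8)^(3/2) = -355 - 16*I*√2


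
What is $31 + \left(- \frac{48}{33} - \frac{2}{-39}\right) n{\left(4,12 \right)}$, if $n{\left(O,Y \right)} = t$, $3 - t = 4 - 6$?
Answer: $\frac{10289}{429} \approx 23.984$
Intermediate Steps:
$t = 5$ ($t = 3 - \left(4 - 6\right) = 3 - -2 = 3 + 2 = 5$)
$n{\left(O,Y \right)} = 5$
$31 + \left(- \frac{48}{33} - \frac{2}{-39}\right) n{\left(4,12 \right)} = 31 + \left(- \frac{48}{33} - \frac{2}{-39}\right) 5 = 31 + \left(\left(-48\right) \frac{1}{33} - - \frac{2}{39}\right) 5 = 31 + \left(- \frac{16}{11} + \frac{2}{39}\right) 5 = 31 - \frac{3010}{429} = \frac{10289}{429}$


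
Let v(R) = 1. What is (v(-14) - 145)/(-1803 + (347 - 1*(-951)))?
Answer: 144/505 ≈ 0.28515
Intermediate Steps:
(v(-14) - 145)/(-1803 + (347 - 1*(-951))) = (1 - 145)/(-1803 + (347 - 1*(-951))) = -144/(-1803 + (347 + 951)) = -144/(-1803 + 1298) = -144/(-505) = -1/505*(-144) = 144/505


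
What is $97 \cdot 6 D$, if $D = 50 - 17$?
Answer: $19206$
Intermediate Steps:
$D = 33$
$97 \cdot 6 D = 97 \cdot 6 \cdot 33 = 582 \cdot 33 = 19206$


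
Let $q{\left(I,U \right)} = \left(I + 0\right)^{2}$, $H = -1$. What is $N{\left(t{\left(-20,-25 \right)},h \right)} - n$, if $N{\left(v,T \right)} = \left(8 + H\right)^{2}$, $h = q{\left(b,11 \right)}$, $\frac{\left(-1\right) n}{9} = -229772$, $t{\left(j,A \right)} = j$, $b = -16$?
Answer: $-2067899$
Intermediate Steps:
$n = 2067948$ ($n = \left(-9\right) \left(-229772\right) = 2067948$)
$q{\left(I,U \right)} = I^{2}$
$h = 256$ ($h = \left(-16\right)^{2} = 256$)
$N{\left(v,T \right)} = 49$ ($N{\left(v,T \right)} = \left(8 - 1\right)^{2} = 7^{2} = 49$)
$N{\left(t{\left(-20,-25 \right)},h \right)} - n = 49 - 2067948 = -2067899$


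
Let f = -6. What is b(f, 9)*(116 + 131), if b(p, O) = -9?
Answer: -2223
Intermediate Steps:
b(f, 9)*(116 + 131) = -9*(116 + 131) = -9*247 = -2223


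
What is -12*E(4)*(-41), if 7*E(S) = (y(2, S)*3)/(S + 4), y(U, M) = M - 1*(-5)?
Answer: 3321/14 ≈ 237.21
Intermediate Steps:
y(U, M) = 5 + M (y(U, M) = M + 5 = 5 + M)
E(S) = (15 + 3*S)/(7*(4 + S)) (E(S) = (((5 + S)*3)/(S + 4))/7 = ((15 + 3*S)/(4 + S))/7 = (15 + 3*S)/(7*(4 + S)))
-12*E(4)*(-41) = -36*(5 + 4)/(7*(4 + 4))*(-41) = -36*9/(7*8)*(-41) = -12*27/56*(-41) = -81/14*(-41) = 3321/14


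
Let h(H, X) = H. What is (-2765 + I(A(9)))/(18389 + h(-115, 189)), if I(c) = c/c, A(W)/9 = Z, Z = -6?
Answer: -1382/9137 ≈ -0.15125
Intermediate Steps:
A(W) = -54 (A(W) = 9*(-6) = -54)
I(c) = 1
(-2765 + I(A(9)))/(18389 + h(-115, 189)) = (-2765 + 1)/(18389 - 115) = -2764/18274 = -2764*1/18274 = -1382/9137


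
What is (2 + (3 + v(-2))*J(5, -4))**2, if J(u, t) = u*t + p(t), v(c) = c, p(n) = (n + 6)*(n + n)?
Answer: 1156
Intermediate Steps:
p(n) = 2*n*(6 + n) (p(n) = (6 + n)*(2*n) = 2*n*(6 + n))
J(u, t) = t*u + 2*t*(6 + t) (J(u, t) = u*t + 2*t*(6 + t) = t*u + 2*t*(6 + t))
(2 + (3 + v(-2))*J(5, -4))**2 = (2 + (3 - 2)*(-4*(12 + 5 + 2*(-4))))**2 = (2 + 1*(-4*(12 + 5 - 8)))**2 = (2 + 1*(-4*9))**2 = (2 + 1*(-36))**2 = (2 - 36)**2 = (-34)**2 = 1156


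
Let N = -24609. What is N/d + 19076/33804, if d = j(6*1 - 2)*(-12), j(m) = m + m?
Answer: 69476161/270432 ≈ 256.91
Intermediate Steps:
j(m) = 2*m
d = -96 (d = (2*(6*1 - 2))*(-12) = (2*(6 - 2))*(-12) = (2*4)*(-12) = 8*(-12) = -96)
N/d + 19076/33804 = -24609/(-96) + 19076/33804 = -24609*(-1/96) + 19076*(1/33804) = 8203/32 + 4769/8451 = 69476161/270432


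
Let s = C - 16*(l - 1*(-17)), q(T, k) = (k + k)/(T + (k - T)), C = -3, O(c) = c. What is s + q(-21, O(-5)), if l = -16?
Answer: -17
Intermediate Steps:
q(T, k) = 2 (q(T, k) = (2*k)/k = 2)
s = -19 (s = -3 - 16*(-16 - 1*(-17)) = -3 - 16*(-16 + 17) = -3 - 16*1 = -3 - 16 = -19)
s + q(-21, O(-5)) = -19 + 2 = -17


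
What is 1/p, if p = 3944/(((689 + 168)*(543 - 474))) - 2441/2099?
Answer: -124120167/136065197 ≈ -0.91221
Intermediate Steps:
p = -136065197/124120167 (p = 3944/((857*69)) - 2441*1/2099 = 3944/59133 - 2441/2099 = -136065197/124120167 ≈ -1.0962)
1/p = 1/(-136065197/124120167) = -124120167/136065197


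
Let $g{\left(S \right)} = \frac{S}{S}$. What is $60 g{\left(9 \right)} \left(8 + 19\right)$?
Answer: $1620$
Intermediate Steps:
$g{\left(S \right)} = 1$
$60 g{\left(9 \right)} \left(8 + 19\right) = 60 \cdot 1 \left(8 + 19\right) = 60 \cdot 27 = 1620$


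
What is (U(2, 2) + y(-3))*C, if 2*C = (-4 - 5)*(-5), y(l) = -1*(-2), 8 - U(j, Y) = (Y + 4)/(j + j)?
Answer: 765/4 ≈ 191.25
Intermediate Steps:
U(j, Y) = 8 - (4 + Y)/(2*j) (U(j, Y) = 8 - (Y + 4)/(j + j) = 8 - (4 + Y)/(2*j))
y(l) = 2
C = 45/2 (C = ((-4 - 5)*(-5))/2 = (-9*(-5))/2 = (½)*45 = 45/2 ≈ 22.500)
(U(2, 2) + y(-3))*C = ((½)*(-4 - 1*2 + 16*2)/2 + 2)*(45/2) = ((½)*(½)*(-4 - 2 + 32) + 2)*(45/2) = ((½)*(½)*26 + 2)*(45/2) = (13/2 + 2)*(45/2) = (17/2)*(45/2) = 765/4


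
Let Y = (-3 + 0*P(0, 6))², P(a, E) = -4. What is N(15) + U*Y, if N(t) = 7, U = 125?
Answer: 1132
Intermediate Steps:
Y = 9 (Y = (-3 + 0*(-4))² = (-3 + 0)² = (-3)² = 9)
N(15) + U*Y = 7 + 125*9 = 7 + 1125 = 1132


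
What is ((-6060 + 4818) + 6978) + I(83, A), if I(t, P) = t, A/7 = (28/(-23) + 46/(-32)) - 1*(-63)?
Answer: 5819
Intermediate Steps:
A = 155449/368 (A = 7*((28/(-23) + 46/(-32)) - 1*(-63)) = 7*((28*(-1/23) + 46*(-1/32)) + 63) = 7*((-28/23 - 23/16) + 63) = 7*(-977/368 + 63) = 7*(22207/368) = 155449/368 ≈ 422.42)
((-6060 + 4818) + 6978) + I(83, A) = ((-6060 + 4818) + 6978) + 83 = (-1242 + 6978) + 83 = 5736 + 83 = 5819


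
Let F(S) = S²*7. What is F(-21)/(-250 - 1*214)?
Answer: -3087/464 ≈ -6.6530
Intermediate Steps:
F(S) = 7*S²
F(-21)/(-250 - 1*214) = (7*(-21)²)/(-250 - 1*214) = (7*441)/(-250 - 214) = 3087/(-464) = 3087*(-1/464) = -3087/464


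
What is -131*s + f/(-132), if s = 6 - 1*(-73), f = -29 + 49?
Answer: -341522/33 ≈ -10349.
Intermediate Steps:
f = 20
s = 79 (s = 6 + 73 = 79)
-131*s + f/(-132) = -131*79 + 20/(-132) = -10349 + 20*(-1/132) = -10349 - 5/33 = -341522/33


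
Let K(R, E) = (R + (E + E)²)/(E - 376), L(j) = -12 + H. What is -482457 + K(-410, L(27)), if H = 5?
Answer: -184780817/383 ≈ -4.8246e+5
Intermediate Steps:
L(j) = -7 (L(j) = -12 + 5 = -7)
K(R, E) = (R + 4*E²)/(-376 + E) (K(R, E) = (R + (2*E)²)/(-376 + E) = (R + 4*E²)/(-376 + E))
-482457 + K(-410, L(27)) = -482457 + (-410 + 4*(-7)²)/(-376 - 7) = -482457 + (-410 + 4*49)/(-383) = -482457 - (-410 + 196)/383 = -482457 - 1/383*(-214) = -482457 + 214/383 = -184780817/383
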